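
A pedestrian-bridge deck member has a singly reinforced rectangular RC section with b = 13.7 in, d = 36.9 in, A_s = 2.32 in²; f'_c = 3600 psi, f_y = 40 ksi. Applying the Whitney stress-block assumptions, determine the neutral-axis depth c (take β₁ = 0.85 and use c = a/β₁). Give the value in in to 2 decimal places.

T = A_s f_y = 2.32 × 40 = 92.8 kips.
a = T/(0.85 f'_c b) = 92.8/(0.85 × 3.6 × 13.7) = 2.2136 in.
With β₁ = 0.85, c = a/β₁ = 2.2136/0.85 = 2.60 in.

c ≈ 2.60 in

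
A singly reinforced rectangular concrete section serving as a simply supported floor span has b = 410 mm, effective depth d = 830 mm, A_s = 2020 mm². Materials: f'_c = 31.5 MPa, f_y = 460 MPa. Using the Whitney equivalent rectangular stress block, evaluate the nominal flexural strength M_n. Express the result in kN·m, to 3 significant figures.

T = A_s f_y = 2020 × 460 = 929200 N = 929.2 kN.
From C = T: a = T/(0.85 f'_c b) = 929200/(0.85 × 31.5 × 410) = 84.64 mm.
M_n = T(d − a/2) = 929.2 kN × (830 − 42.32) mm = 731.91 kN·m.

M_n ≈ 732 kN·m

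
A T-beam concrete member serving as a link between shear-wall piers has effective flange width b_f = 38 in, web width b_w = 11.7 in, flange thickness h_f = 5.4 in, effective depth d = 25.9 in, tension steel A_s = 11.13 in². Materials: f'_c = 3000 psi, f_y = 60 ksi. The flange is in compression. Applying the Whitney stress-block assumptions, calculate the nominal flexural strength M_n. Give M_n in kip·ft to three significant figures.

M_n ≈ 1230 kip·ft

Tension: T = A_s f_y = 11.13 × 60 = 667.8 kips.
Try a within the flange: a = T/(0.85 f'_c b_f) = 667.8/(0.85 × 3 × 38) = 6.892 in.
a = 6.892 > h_f = 5.4 in: the block extends into the web. Split into flange-overhang and web parts.
C_f = 0.85 f'_c (b_f − b_w) h_f = 0.85 × 3 × (38 − 11.7) × 5.4 = 362.2 kips.
Remaining web compression depth: a_w = (T − C_f)/(0.85 f'_c b_w) = (667.8 − 362.2)/(0.85 × 3 × 11.7) = 10.243 in.
M_n = C_f(d − h_f/2) + (T − C_f)(d − a_w/2) = 362.2 × (25.9 − 2.7) + 305.6 × (25.9 − 5.1215) = 8403.0 + 6349.9 = 14752.9 kip·in.
M_n = 14752.9/12 = 1229.41 kip·ft.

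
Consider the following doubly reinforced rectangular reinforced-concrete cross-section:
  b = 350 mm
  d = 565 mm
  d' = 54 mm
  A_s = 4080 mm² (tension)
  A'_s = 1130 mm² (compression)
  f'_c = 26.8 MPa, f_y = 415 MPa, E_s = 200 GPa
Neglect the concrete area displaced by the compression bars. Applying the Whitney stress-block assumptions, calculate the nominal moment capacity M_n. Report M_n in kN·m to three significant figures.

Assume both tension and compression steel yield.
Net tension couple steel: A_s − A'_s = 2950 mm².
a = (A_s − A'_s) f_y / (0.85 f'_c b) = 1224250/(0.85 × 26.8 × 350) = 153.55 mm.
c = a/β₁ = 153.55/0.85 = 180.65 mm; ε'_s = 0.003(c − d')/c = 0.0021 ≥ f_y/E_s = 0.0021, so compression steel does yield.
M_n = (A_s − A'_s) f_y (d − a/2) + A'_s f_y (d − d') = [1224250 × (565 − 76.775) + 468950 × (565 − 54)] × 10⁻⁶ = 597.71 + 239.63 = 837.34 kN·m.

M_n ≈ 837 kN·m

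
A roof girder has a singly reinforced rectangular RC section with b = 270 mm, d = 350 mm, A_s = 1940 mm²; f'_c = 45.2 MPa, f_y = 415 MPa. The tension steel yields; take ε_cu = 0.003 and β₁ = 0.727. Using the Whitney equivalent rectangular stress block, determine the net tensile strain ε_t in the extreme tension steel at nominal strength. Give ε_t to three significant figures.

a = A_s f_y/(0.85 f'_c b) = 77.61 mm.
β₁ = 0.727, so c = a/β₁ = 77.61/0.727 = 106.75 mm.
From the linear strain diagram with ε_cu = 0.003: ε_t = 0.003 (d − c)/c = 0.003 × (350 − 106.75)/106.75 = 0.00684.
Since ε_t ≥ 0.005, the section is tension-controlled.

ε_t ≈ 0.00684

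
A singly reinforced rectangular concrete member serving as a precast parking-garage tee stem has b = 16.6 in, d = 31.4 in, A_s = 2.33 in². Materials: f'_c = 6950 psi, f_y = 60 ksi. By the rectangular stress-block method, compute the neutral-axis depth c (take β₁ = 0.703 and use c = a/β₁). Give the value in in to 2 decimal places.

T = A_s f_y = 2.33 × 60 = 139.8 kips.
a = T/(0.85 f'_c b) = 139.8/(0.85 × 6.95 × 16.6) = 1.4256 in.
With β₁ = 0.703, c = a/β₁ = 1.4256/0.703 = 2.03 in.

c ≈ 2.03 in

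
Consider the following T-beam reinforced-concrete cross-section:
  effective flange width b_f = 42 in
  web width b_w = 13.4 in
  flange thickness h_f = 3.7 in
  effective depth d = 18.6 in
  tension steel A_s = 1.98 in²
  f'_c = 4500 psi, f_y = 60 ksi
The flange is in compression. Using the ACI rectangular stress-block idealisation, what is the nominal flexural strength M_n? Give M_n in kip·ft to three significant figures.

Tension: T = A_s f_y = 1.98 × 60 = 118.8 kips.
Try a within the flange: a = T/(0.85 f'_c b_f) = 118.8/(0.85 × 4.5 × 42) = 0.739 in.
Since a = 0.739 ≤ h_f = 3.7 in, the stress block lies entirely in the flange; analyse as a rectangular beam of width b_f.
M_n = T(d − a/2) = 118.8 × (18.6 − 0.3695) = 2165.8 kip·in.
M_n = 2165.8/12 = 180.48 kip·ft.

M_n ≈ 180 kip·ft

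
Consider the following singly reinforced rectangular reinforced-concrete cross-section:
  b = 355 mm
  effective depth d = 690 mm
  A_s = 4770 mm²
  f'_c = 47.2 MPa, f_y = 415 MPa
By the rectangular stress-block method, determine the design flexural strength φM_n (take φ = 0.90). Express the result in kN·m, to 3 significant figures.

φM_n ≈ 1110 kN·m

T = A_s f_y = 4770 × 415 = 1979550 N = 1979.55 kN.
From C = T: a = T/(0.85 f'_c b) = 1979550/(0.85 × 47.2 × 355) = 138.99 mm.
M_n = T(d − a/2) = 1979.55 kN × (690 − 69.495) mm = 1228.32 kN·m.
φM_n = 0.90 × 1228.32 = 1105.49 kN·m.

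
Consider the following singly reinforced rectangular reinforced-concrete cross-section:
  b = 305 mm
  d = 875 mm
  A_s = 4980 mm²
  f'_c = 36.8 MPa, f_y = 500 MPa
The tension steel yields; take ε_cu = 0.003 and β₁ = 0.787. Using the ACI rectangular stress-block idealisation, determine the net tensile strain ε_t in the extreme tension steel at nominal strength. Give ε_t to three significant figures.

a = A_s f_y/(0.85 f'_c b) = 261.00 mm.
β₁ = 0.787, so c = a/β₁ = 261.00/0.787 = 331.64 mm.
From the linear strain diagram with ε_cu = 0.003: ε_t = 0.003 (d − c)/c = 0.003 × (875 − 331.64)/331.64 = 0.00492.
ε_t is between 0.004 and 0.005 — transition zone.

ε_t ≈ 0.00492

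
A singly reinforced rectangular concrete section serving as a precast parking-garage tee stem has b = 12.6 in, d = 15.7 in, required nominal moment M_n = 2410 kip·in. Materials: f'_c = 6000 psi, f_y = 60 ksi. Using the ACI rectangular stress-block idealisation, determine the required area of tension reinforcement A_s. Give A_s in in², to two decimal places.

A_s ≈ 2.79 in²

From M_n = 0.85 f'_c a b (d − a/2):
a = d − √(d² − 2M_n/(0.85 f'_c b)) = 15.7 − √(15.7² − 2 × 2410/(0.85 × 6 × 12.6)) = 2.605 in.
A_s = 0.85 f'_c a b / f_y = 0.85 × 6 × 2.605 × 12.6 / 60 = 2.790 in².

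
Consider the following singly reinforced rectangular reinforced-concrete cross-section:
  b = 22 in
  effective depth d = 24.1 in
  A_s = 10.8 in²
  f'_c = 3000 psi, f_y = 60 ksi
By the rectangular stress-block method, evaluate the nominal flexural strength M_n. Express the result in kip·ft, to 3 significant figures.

T = A_s f_y = 10.8 × 60 = 648 kips.
a = T/(0.85 f'_c b) = 648/(0.85 × 3 × 22) = 11.551 in.
M_n = T(d − a/2) = 648 × (24.1 − 5.7755) = 11874.3 kip·in = 11874.3/12 = 989.53 kip·ft.

M_n ≈ 990 kip·ft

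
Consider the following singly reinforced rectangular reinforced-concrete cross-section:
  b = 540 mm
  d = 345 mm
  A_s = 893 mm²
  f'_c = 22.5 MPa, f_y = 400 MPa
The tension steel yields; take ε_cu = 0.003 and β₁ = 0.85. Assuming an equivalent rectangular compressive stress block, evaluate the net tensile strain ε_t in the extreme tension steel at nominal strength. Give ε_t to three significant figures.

ε_t ≈ 0.0224

a = A_s f_y/(0.85 f'_c b) = 34.59 mm.
β₁ = 0.85, so c = a/β₁ = 34.59/0.85 = 40.69 mm.
From the linear strain diagram with ε_cu = 0.003: ε_t = 0.003 (d − c)/c = 0.003 × (345 − 40.69)/40.69 = 0.0224.
Since ε_t ≥ 0.005, the section is tension-controlled.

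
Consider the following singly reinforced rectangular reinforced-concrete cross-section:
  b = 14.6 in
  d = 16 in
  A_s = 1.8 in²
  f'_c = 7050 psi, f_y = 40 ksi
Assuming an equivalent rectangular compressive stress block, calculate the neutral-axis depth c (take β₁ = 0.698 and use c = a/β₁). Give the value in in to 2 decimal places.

c ≈ 1.18 in

T = A_s f_y = 1.8 × 40 = 72 kips.
a = T/(0.85 f'_c b) = 72/(0.85 × 7.05 × 14.6) = 0.8229 in.
With β₁ = 0.698, c = a/β₁ = 0.8229/0.698 = 1.18 in.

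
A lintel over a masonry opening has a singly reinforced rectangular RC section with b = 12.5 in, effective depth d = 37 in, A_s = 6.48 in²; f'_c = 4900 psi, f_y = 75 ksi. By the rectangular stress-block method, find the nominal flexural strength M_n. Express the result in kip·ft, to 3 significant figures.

T = A_s f_y = 6.48 × 75 = 486 kips.
a = T/(0.85 f'_c b) = 486/(0.85 × 4.9 × 12.5) = 9.335 in.
M_n = T(d − a/2) = 486 × (37 − 4.6675) = 15713.6 kip·in = 15713.6/12 = 1309.47 kip·ft.

M_n ≈ 1310 kip·ft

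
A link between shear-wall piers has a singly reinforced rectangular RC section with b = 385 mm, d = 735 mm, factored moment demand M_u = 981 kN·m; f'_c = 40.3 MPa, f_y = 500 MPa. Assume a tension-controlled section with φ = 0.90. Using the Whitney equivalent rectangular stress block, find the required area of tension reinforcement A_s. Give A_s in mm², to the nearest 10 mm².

A_s ≈ 3240 mm²

M_n = M_u/φ = 981/0.90 = 1090 kN·m.
With M_n = 0.85 f'_c a b (d − a/2), solve the quadratic for a:
a = d − √(d² − 2M_n/(0.85 f'_c b)) = 735 − √(735² − 2 × 1090×10⁶/(0.85 × 40.3 × 385)) = 122.69 mm.
A_s = 0.85 f'_c a b / f_y = 0.85 × 40.3 × 122.69 × 385 / 500 = 3236.1 mm².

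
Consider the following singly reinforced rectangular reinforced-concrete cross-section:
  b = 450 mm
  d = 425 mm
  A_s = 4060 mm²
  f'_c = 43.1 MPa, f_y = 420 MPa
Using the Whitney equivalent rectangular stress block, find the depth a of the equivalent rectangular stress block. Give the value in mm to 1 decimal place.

T = A_s f_y = 4060 × 420 = 1705200 N = 1705.2 kN.
Setting C = 0.85 f'_c a b equal to T: a = 1705200/(0.85 × 43.1 × 450) = 103.4 mm.

a ≈ 103.4 mm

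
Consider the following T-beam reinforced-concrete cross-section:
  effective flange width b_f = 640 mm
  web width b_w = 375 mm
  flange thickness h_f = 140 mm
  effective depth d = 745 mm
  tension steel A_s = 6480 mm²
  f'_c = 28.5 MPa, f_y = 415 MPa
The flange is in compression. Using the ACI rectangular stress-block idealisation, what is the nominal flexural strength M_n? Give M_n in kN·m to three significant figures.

M_n ≈ 1760 kN·m

Tension: T = A_s f_y = 6480 × 415 = 2689200 N.
Try a within the flange: a = T/(0.85 f'_c b_f) = 2689200/(0.85 × 28.5 × 640) = 173.45 mm.
a = 173.45 > h_f = 140 mm: the block extends into the web. Split into flange-overhang and web parts.
C_f = 0.85 f'_c (b_f − b_w) h_f = 0.85 × 28.5 × (640 − 375) × 140 = 898748 N.
Remaining web compression depth: a_w = (T − C_f)/(0.85 f'_c b_w) = (2689200 − 898748)/(0.85 × 28.5 × 375) = 197.09 mm.
M_n = C_f(d − h_f/2) + (T − C_f)(d − a_w/2) = 898748 × (745 − 70) + 1790452 × (745 − 98.545) = 606.65 + 1157.45 = 1764.10 × 10⁶ N·mm.
M_n = 1764.10 kN·m.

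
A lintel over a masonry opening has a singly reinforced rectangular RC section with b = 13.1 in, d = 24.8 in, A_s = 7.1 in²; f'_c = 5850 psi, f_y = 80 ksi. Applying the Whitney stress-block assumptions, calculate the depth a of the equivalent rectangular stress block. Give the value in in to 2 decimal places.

a ≈ 8.72 in

T = A_s f_y = 7.1 × 80 = 568 kips.
a = T/(0.85 f'_c b) = 568/(0.85 × 5.85 × 13.1) = 8.72 in.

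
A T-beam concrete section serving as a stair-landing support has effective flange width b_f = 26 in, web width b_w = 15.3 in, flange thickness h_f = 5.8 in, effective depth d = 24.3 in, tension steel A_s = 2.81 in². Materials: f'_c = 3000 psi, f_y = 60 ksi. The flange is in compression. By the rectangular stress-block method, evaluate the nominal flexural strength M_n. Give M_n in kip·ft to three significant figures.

Tension: T = A_s f_y = 2.81 × 60 = 168.6 kips.
Try a within the flange: a = T/(0.85 f'_c b_f) = 168.6/(0.85 × 3 × 26) = 2.543 in.
Since a = 2.543 ≤ h_f = 5.8 in, the stress block lies entirely in the flange; analyse as a rectangular beam of width b_f.
M_n = T(d − a/2) = 168.6 × (24.3 − 1.2715) = 3882.6 kip·in.
M_n = 3882.6/12 = 323.55 kip·ft.

M_n ≈ 324 kip·ft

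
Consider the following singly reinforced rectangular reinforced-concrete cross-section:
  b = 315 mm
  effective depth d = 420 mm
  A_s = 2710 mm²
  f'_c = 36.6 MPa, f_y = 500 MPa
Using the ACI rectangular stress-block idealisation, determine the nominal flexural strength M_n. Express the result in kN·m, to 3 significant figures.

T = A_s f_y = 2710 × 500 = 1355000 N = 1355 kN.
From C = T: a = T/(0.85 f'_c b) = 1355000/(0.85 × 36.6 × 315) = 138.27 mm.
M_n = T(d − a/2) = 1355 kN × (420 − 69.135) mm = 475.42 kN·m.

M_n ≈ 475 kN·m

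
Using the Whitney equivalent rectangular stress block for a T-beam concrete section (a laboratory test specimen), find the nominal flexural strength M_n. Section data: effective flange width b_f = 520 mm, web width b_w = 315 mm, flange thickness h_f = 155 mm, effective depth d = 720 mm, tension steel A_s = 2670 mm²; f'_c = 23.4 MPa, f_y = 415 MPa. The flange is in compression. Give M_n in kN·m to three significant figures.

Tension: T = A_s f_y = 2670 × 415 = 1108050 N.
Try a within the flange: a = T/(0.85 f'_c b_f) = 1108050/(0.85 × 23.4 × 520) = 107.13 mm.
Since a = 107.13 ≤ h_f = 155 mm, the stress block lies entirely in the flange; analyse as a rectangular beam of width b_f.
M_n = T(d − a/2) = 1108050 × (720 − 53.565) = 738.44 × 10⁶ N·mm.
M_n = 738.44 kN·m.

M_n ≈ 738 kN·m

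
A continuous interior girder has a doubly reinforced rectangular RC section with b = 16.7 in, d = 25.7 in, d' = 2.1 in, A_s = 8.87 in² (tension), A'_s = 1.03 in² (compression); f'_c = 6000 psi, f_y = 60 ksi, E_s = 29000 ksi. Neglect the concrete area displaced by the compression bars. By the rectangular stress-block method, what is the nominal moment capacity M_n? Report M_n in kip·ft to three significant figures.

M_n ≈ 1020 kip·ft

Assume both steels yield.
a = (A_s − A'_s) f_y/(0.85 f'_c b) = (8.87 − 1.03) × 60/(0.85 × 6 × 16.7) = 5.523 in.
c = a/β₁ = 5.523/0.75 = 7.364 in; ε'_s = 0.003(c − d')/c = 0.0021 ≥ ε_y = 0.0021, so the compression steel yields.
M_n = (A_s − A'_s) f_y (d − a/2) + A'_s f_y (d − d') = 470.4 × (25.7 − 2.7615) + 61.8 × (25.7 − 2.1) = 10790.3 + 1458.5 = 12248.8 kip·in = 12248.8/12 = 1020.73 kip·ft.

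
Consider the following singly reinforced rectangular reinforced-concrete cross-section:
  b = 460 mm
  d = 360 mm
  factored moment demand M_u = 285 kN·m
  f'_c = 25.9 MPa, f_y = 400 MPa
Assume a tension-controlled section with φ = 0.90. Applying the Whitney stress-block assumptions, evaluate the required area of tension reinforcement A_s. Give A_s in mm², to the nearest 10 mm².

A_s ≈ 2560 mm²

M_n = M_u/φ = 285/0.90 = 316.667 kN·m.
With M_n = 0.85 f'_c a b (d − a/2), solve the quadratic for a:
a = d − √(d² − 2M_n/(0.85 f'_c b)) = 360 − √(360² − 2 × 316.667×10⁶/(0.85 × 25.9 × 460)) = 101.04 mm.
A_s = 0.85 f'_c a b / f_y = 0.85 × 25.9 × 101.04 × 460 / 400 = 2558.1 mm².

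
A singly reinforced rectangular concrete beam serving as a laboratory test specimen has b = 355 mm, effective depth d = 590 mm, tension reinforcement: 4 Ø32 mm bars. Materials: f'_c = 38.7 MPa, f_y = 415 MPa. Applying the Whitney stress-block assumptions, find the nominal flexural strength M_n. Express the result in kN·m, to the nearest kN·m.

M_n ≈ 711 kN·m

A_s = 4 × 804 = 3216 mm².
T = A_s f_y = 3216 × 415 = 1334640 N = 1334.64 kN.
From C = T: a = T/(0.85 f'_c b) = 1334640/(0.85 × 38.7 × 355) = 114.29 mm.
M_n = T(d − a/2) = 1334.64 kN × (590 − 57.145) mm = 711.17 kN·m.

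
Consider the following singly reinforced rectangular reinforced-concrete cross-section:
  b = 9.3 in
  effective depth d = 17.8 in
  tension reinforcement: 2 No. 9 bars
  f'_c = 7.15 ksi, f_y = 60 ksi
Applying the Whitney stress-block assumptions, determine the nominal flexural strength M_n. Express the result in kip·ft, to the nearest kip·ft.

A_s = 2 × 1 = 2 in².
T = A_s f_y = 2 × 60 = 120 kips.
a = T/(0.85 f'_c b) = 120/(0.85 × 7.15 × 9.3) = 2.123 in.
M_n = T(d − a/2) = 120 × (17.8 − 1.0615) = 2008.6 kip·in = 2008.6/12 = 167.38 kip·ft.

M_n ≈ 167 kip·ft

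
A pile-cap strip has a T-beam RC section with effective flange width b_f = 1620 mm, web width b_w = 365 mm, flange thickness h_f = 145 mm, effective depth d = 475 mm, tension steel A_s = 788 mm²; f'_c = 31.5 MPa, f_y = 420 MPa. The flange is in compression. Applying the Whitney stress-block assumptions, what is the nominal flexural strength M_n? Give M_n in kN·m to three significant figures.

M_n ≈ 156 kN·m

Tension: T = A_s f_y = 788 × 420 = 330960 N.
Try a within the flange: a = T/(0.85 f'_c b_f) = 330960/(0.85 × 31.5 × 1620) = 7.63 mm.
Since a = 7.63 ≤ h_f = 145 mm, the stress block lies entirely in the flange; analyse as a rectangular beam of width b_f.
M_n = T(d − a/2) = 330960 × (475 − 3.815) = 155.94 × 10⁶ N·mm.
M_n = 155.94 kN·m.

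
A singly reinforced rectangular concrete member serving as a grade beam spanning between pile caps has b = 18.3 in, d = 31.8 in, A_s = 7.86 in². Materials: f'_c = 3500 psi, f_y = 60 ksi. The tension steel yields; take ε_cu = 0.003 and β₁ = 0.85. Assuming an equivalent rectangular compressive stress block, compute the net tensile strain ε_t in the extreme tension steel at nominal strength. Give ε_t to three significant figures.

ε_t ≈ 0.00636

a = A_s f_y/(0.85 f'_c b) = 8.662 in.
β₁ = 0.85, so c = a/β₁ = 8.662/0.85 = 10.191 in.
From the linear strain diagram with ε_cu = 0.003: ε_t = 0.003 (d − c)/c = 0.003 × (31.8 − 10.191)/10.191 = 0.00636.
Since ε_t ≥ 0.005, the section is tension-controlled.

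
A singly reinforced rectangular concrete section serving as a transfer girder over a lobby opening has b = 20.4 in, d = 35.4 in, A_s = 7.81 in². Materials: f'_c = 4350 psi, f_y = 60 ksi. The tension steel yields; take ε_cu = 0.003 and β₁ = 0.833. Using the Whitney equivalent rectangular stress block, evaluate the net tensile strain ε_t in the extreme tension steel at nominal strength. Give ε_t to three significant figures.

a = A_s f_y/(0.85 f'_c b) = 6.212 in.
β₁ = 0.833, so c = a/β₁ = 6.212/0.833 = 7.457 in.
From the linear strain diagram with ε_cu = 0.003: ε_t = 0.003 (d − c)/c = 0.003 × (35.4 − 7.457)/7.457 = 0.0112.
Since ε_t ≥ 0.005, the section is tension-controlled.

ε_t ≈ 0.0112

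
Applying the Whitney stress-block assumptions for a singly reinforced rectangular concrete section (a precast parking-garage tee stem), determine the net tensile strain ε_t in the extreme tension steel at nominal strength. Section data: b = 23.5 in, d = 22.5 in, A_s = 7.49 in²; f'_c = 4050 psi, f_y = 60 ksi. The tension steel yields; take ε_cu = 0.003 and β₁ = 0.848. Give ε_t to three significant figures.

ε_t ≈ 0.00730

a = A_s f_y/(0.85 f'_c b) = 5.555 in.
β₁ = 0.848, so c = a/β₁ = 5.555/0.848 = 6.551 in.
From the linear strain diagram with ε_cu = 0.003: ε_t = 0.003 (d − c)/c = 0.003 × (22.5 − 6.551)/6.551 = 0.00730.
Since ε_t ≥ 0.005, the section is tension-controlled.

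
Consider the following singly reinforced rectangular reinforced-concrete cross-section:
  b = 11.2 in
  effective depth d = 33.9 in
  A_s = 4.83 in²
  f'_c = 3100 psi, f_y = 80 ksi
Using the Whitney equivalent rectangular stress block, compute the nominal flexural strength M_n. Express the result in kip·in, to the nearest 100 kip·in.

T = A_s f_y = 4.83 × 80 = 386.4 kips.
a = T/(0.85 f'_c b) = 386.4/(0.85 × 3.1 × 11.2) = 13.093 in.
M_n = T(d − a/2) = 386.4 × (33.9 − 6.5465) = 10569.4 kip·in.

M_n ≈ 10600 kip·in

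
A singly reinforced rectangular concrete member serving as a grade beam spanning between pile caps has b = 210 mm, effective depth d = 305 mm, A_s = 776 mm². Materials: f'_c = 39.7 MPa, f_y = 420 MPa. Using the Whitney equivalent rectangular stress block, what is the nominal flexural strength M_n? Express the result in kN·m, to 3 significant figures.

M_n ≈ 91.9 kN·m

T = A_s f_y = 776 × 420 = 325920 N = 325.92 kN.
From C = T: a = T/(0.85 f'_c b) = 325920/(0.85 × 39.7 × 210) = 45.99 mm.
M_n = T(d − a/2) = 325.92 kN × (305 − 22.995) mm = 91.91 kN·m.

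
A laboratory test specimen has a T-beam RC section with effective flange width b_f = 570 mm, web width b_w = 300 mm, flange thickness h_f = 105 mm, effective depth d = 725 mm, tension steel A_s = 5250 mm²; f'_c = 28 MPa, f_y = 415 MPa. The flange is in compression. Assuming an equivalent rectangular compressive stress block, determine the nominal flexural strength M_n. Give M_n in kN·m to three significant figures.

M_n ≈ 1390 kN·m

Tension: T = A_s f_y = 5250 × 415 = 2178750 N.
Try a within the flange: a = T/(0.85 f'_c b_f) = 2178750/(0.85 × 28 × 570) = 160.60 mm.
a = 160.60 > h_f = 105 mm: the block extends into the web. Split into flange-overhang and web parts.
C_f = 0.85 f'_c (b_f − b_w) h_f = 0.85 × 28 × (570 − 300) × 105 = 674730 N.
Remaining web compression depth: a_w = (T − C_f)/(0.85 f'_c b_w) = (2178750 − 674730)/(0.85 × 28 × 300) = 210.65 mm.
M_n = C_f(d − h_f/2) + (T − C_f)(d − a_w/2) = 674730 × (725 − 52.5) + 1504020 × (725 − 105.325) = 453.76 + 932.00 = 1385.76 × 10⁶ N·mm.
M_n = 1385.76 kN·m.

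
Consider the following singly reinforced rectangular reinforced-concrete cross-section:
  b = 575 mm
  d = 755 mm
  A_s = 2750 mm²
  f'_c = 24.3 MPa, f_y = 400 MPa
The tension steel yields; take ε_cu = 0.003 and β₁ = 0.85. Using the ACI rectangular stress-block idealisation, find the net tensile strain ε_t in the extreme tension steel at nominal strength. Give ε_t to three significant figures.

a = A_s f_y/(0.85 f'_c b) = 92.62 mm.
β₁ = 0.85, so c = a/β₁ = 92.62/0.85 = 108.96 mm.
From the linear strain diagram with ε_cu = 0.003: ε_t = 0.003 (d − c)/c = 0.003 × (755 − 108.96)/108.96 = 0.0178.
Since ε_t ≥ 0.005, the section is tension-controlled.

ε_t ≈ 0.0178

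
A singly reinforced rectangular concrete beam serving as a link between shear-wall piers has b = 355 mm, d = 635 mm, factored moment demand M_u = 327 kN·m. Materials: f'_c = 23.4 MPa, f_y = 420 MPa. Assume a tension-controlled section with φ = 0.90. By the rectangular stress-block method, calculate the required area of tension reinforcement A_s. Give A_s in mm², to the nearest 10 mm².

M_n = M_u/φ = 327/0.90 = 363.333 kN·m.
With M_n = 0.85 f'_c a b (d − a/2), solve the quadratic for a:
a = d − √(d² − 2M_n/(0.85 f'_c b)) = 635 − √(635² − 2 × 363.333×10⁶/(0.85 × 23.4 × 355)) = 86.99 mm.
A_s = 0.85 f'_c a b / f_y = 0.85 × 23.4 × 86.99 × 355 / 420 = 1462.5 mm².

A_s ≈ 1460 mm²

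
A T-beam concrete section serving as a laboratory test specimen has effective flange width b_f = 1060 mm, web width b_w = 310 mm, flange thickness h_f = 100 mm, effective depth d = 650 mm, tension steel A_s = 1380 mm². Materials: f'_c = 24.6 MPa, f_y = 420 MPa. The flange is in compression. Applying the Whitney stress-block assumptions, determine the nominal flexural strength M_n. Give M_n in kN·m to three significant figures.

M_n ≈ 369 kN·m

Tension: T = A_s f_y = 1380 × 420 = 579600 N.
Try a within the flange: a = T/(0.85 f'_c b_f) = 579600/(0.85 × 24.6 × 1060) = 26.15 mm.
Since a = 26.15 ≤ h_f = 100 mm, the stress block lies entirely in the flange; analyse as a rectangular beam of width b_f.
M_n = T(d − a/2) = 579600 × (650 − 13.075) = 369.16 × 10⁶ N·mm.
M_n = 369.16 kN·m.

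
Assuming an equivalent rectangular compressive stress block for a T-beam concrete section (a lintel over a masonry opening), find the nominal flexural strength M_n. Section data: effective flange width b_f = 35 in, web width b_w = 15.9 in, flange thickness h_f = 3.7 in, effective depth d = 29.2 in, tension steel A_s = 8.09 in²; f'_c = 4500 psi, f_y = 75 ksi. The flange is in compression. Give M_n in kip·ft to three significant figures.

M_n ≈ 1360 kip·ft

Tension: T = A_s f_y = 8.09 × 75 = 606.75 kips.
Try a within the flange: a = T/(0.85 f'_c b_f) = 606.75/(0.85 × 4.5 × 35) = 4.532 in.
a = 4.532 > h_f = 3.7 in: the block extends into the web. Split into flange-overhang and web parts.
C_f = 0.85 f'_c (b_f − b_w) h_f = 0.85 × 4.5 × (35 − 15.9) × 3.7 = 270.3 kips.
Remaining web compression depth: a_w = (T − C_f)/(0.85 f'_c b_w) = (606.75 − 270.3)/(0.85 × 4.5 × 15.9) = 5.532 in.
M_n = C_f(d − h_f/2) + (T − C_f)(d − a_w/2) = 270.3 × (29.2 − 1.85) + 336.45 × (29.2 − 2.766) = 7392.7 + 8893.7 = 16286.4 kip·in.
M_n = 16286.4/12 = 1357.20 kip·ft.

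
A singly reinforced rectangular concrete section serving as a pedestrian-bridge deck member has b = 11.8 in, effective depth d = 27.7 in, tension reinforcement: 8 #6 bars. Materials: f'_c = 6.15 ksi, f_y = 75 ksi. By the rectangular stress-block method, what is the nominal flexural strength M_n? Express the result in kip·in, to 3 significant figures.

M_n ≈ 6750 kip·in

A_s = 8 × 0.44 = 3.52 in².
T = A_s f_y = 3.52 × 75 = 264 kips.
a = T/(0.85 f'_c b) = 264/(0.85 × 6.15 × 11.8) = 4.280 in.
M_n = T(d − a/2) = 264 × (27.7 − 2.14) = 6747.8 kip·in.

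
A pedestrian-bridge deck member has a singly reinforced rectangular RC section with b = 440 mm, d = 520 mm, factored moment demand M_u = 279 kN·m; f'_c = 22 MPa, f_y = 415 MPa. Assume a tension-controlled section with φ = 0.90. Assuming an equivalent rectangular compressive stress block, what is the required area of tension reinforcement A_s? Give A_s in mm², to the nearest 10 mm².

A_s ≈ 1550 mm²

M_n = M_u/φ = 279/0.90 = 310 kN·m.
With M_n = 0.85 f'_c a b (d − a/2), solve the quadratic for a:
a = d − √(d² − 2M_n/(0.85 f'_c b)) = 520 − √(520² − 2 × 310×10⁶/(0.85 × 22 × 440)) = 78.36 mm.
A_s = 0.85 f'_c a b / f_y = 0.85 × 22 × 78.36 × 440 / 415 = 1553.6 mm².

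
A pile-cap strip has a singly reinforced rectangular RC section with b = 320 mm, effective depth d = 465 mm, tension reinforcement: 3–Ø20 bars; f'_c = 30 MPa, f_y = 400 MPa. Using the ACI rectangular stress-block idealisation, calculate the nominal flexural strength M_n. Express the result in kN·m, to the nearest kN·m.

M_n ≈ 167 kN·m

A_s = 3 × 314 = 942 mm².
T = A_s f_y = 942 × 400 = 376800 N = 376.8 kN.
From C = T: a = T/(0.85 f'_c b) = 376800/(0.85 × 30 × 320) = 46.18 mm.
M_n = T(d − a/2) = 376.8 kN × (465 − 23.09) mm = 166.51 kN·m.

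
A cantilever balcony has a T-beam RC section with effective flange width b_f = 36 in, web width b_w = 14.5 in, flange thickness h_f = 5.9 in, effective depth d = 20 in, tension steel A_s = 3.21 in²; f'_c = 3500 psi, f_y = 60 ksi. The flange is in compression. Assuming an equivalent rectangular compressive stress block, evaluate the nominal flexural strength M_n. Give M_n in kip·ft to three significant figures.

M_n ≈ 307 kip·ft

Tension: T = A_s f_y = 3.21 × 60 = 192.6 kips.
Try a within the flange: a = T/(0.85 f'_c b_f) = 192.6/(0.85 × 3.5 × 36) = 1.798 in.
Since a = 1.798 ≤ h_f = 5.9 in, the stress block lies entirely in the flange; analyse as a rectangular beam of width b_f.
M_n = T(d − a/2) = 192.6 × (20 − 0.899) = 3678.9 kip·in.
M_n = 3678.9/12 = 306.58 kip·ft.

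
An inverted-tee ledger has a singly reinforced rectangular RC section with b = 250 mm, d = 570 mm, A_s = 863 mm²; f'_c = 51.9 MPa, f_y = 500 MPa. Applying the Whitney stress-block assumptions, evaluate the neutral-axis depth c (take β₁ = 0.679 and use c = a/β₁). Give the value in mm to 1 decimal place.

c ≈ 57.6 mm

T = A_s f_y = 863 × 500 = 431500 N = 431.5 kN.
Setting C = 0.85 f'_c a b equal to T: a = 431500/(0.85 × 51.9 × 250) = 39.125 mm.
With β₁ = 0.679, c = a/β₁ = 39.125/0.679 = 57.6 mm.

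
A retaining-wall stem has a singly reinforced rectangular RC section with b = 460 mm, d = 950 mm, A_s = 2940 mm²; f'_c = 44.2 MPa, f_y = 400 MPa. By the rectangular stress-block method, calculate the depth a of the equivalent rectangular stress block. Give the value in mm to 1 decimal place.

T = A_s f_y = 2940 × 400 = 1176000 N = 1176 kN.
Setting C = 0.85 f'_c a b equal to T: a = 1176000/(0.85 × 44.2 × 460) = 68.0 mm.

a ≈ 68.0 mm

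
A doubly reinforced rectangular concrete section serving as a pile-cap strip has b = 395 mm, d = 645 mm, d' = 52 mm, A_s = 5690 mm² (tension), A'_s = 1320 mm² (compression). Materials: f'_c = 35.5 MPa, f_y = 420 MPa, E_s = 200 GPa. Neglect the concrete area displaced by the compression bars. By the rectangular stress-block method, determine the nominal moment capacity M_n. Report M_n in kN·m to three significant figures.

M_n ≈ 1370 kN·m

Assume both tension and compression steel yield.
Net tension couple steel: A_s − A'_s = 4370 mm².
a = (A_s − A'_s) f_y / (0.85 f'_c b) = 1835400/(0.85 × 35.5 × 395) = 153.99 mm.
c = a/β₁ = 153.99/0.796 = 193.45 mm; ε'_s = 0.003(c − d')/c = 0.0022 ≥ f_y/E_s = 0.0021, so compression steel does yield.
M_n = (A_s − A'_s) f_y (d − a/2) + A'_s f_y (d − d') = [1835400 × (645 − 76.995) + 554400 × (645 − 52)] × 10⁻⁶ = 1042.52 + 328.76 = 1371.28 kN·m.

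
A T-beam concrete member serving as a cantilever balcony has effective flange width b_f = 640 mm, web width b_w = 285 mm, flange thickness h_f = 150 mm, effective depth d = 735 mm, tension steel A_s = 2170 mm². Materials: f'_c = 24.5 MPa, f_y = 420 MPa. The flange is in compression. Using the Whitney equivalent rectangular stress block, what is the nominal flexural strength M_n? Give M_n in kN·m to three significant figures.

Tension: T = A_s f_y = 2170 × 420 = 911400 N.
Try a within the flange: a = T/(0.85 f'_c b_f) = 911400/(0.85 × 24.5 × 640) = 68.38 mm.
Since a = 68.38 ≤ h_f = 150 mm, the stress block lies entirely in the flange; analyse as a rectangular beam of width b_f.
M_n = T(d − a/2) = 911400 × (735 − 34.19) = 638.72 × 10⁶ N·mm.
M_n = 638.72 kN·m.

M_n ≈ 639 kN·m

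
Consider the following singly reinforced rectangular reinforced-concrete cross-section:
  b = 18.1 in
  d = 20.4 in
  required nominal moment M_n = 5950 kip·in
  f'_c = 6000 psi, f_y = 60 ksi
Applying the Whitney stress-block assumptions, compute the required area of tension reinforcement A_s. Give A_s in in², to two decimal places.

From M_n = 0.85 f'_c a b (d − a/2):
a = d − √(d² − 2M_n/(0.85 f'_c b)) = 20.4 − √(20.4² − 2 × 5950/(0.85 × 6 × 18.1)) = 3.452 in.
A_s = 0.85 f'_c a b / f_y = 0.85 × 6 × 3.452 × 18.1 / 60 = 5.311 in².

A_s ≈ 5.31 in²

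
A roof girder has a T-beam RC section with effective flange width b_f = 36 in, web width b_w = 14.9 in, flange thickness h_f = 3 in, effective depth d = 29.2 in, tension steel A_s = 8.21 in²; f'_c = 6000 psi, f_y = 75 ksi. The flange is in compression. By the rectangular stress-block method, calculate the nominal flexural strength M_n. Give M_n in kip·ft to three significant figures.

Tension: T = A_s f_y = 8.21 × 75 = 615.75 kips.
Try a within the flange: a = T/(0.85 f'_c b_f) = 615.75/(0.85 × 6 × 36) = 3.354 in.
a = 3.354 > h_f = 3 in: the block extends into the web. Split into flange-overhang and web parts.
C_f = 0.85 f'_c (b_f − b_w) h_f = 0.85 × 6 × (36 − 14.9) × 3 = 322.8 kips.
Remaining web compression depth: a_w = (T − C_f)/(0.85 f'_c b_w) = (615.75 − 322.8)/(0.85 × 6 × 14.9) = 3.855 in.
M_n = C_f(d − h_f/2) + (T − C_f)(d − a_w/2) = 322.8 × (29.2 − 1.5) + 292.95 × (29.2 − 1.9275) = 8941.6 + 7989.5 = 16931.1 kip·in.
M_n = 16931.1/12 = 1410.93 kip·ft.

M_n ≈ 1410 kip·ft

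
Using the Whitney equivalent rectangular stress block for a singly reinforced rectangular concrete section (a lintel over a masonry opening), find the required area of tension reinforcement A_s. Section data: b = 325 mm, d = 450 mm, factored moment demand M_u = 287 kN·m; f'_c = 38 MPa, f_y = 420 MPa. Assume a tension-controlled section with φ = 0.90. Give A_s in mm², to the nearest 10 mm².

M_n = M_u/φ = 287/0.90 = 318.889 kN·m.
With M_n = 0.85 f'_c a b (d − a/2), solve the quadratic for a:
a = d − √(d² − 2M_n/(0.85 f'_c b)) = 450 − √(450² − 2 × 318.889×10⁶/(0.85 × 38 × 325)) = 73.51 mm.
A_s = 0.85 f'_c a b / f_y = 0.85 × 38 × 73.51 × 325 / 420 = 1837.3 mm².

A_s ≈ 1840 mm²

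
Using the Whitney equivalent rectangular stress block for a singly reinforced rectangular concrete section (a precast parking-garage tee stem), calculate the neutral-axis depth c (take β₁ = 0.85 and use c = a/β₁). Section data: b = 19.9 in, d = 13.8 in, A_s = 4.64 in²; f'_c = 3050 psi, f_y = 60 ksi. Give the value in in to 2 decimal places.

T = A_s f_y = 4.64 × 60 = 278.4 kips.
a = T/(0.85 f'_c b) = 278.4/(0.85 × 3.05 × 19.9) = 5.3963 in.
With β₁ = 0.85, c = a/β₁ = 5.3963/0.85 = 6.35 in.

c ≈ 6.35 in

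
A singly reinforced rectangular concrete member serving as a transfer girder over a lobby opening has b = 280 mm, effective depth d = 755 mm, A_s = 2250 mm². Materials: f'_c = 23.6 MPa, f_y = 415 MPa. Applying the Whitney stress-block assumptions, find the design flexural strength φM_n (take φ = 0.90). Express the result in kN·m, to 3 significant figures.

T = A_s f_y = 2250 × 415 = 933750 N = 933.75 kN.
From C = T: a = T/(0.85 f'_c b) = 933750/(0.85 × 23.6 × 280) = 166.24 mm.
M_n = T(d − a/2) = 933.75 kN × (755 − 83.12) mm = 627.37 kN·m.
φM_n = 0.90 × 627.37 = 564.63 kN·m.

φM_n ≈ 565 kN·m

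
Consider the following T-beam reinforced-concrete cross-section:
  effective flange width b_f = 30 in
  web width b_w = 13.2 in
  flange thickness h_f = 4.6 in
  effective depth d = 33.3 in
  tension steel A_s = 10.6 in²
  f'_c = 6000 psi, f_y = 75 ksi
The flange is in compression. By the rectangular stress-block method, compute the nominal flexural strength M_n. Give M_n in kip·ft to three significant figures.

M_n ≈ 2030 kip·ft

Tension: T = A_s f_y = 10.6 × 75 = 795 kips.
Try a within the flange: a = T/(0.85 f'_c b_f) = 795/(0.85 × 6 × 30) = 5.196 in.
a = 5.196 > h_f = 4.6 in: the block extends into the web. Split into flange-overhang and web parts.
C_f = 0.85 f'_c (b_f − b_w) h_f = 0.85 × 6 × (30 − 13.2) × 4.6 = 394.1 kips.
Remaining web compression depth: a_w = (T − C_f)/(0.85 f'_c b_w) = (795 − 394.1)/(0.85 × 6 × 13.2) = 5.955 in.
M_n = C_f(d − h_f/2) + (T − C_f)(d − a_w/2) = 394.1 × (33.3 − 2.3) + 400.9 × (33.3 − 2.9775) = 12217.1 + 12156.3 = 24373.4 kip·in.
M_n = 24373.4/12 = 2031.12 kip·ft.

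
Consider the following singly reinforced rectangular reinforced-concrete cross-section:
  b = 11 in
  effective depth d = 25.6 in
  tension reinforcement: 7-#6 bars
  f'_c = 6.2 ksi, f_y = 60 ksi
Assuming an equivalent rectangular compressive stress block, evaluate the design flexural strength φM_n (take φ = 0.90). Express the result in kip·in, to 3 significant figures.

φM_n ≈ 3990 kip·in

A_s = 7 × 0.44 = 3.08 in².
T = A_s f_y = 3.08 × 60 = 184.8 kips.
a = T/(0.85 f'_c b) = 184.8/(0.85 × 6.2 × 11) = 3.188 in.
M_n = T(d − a/2) = 184.8 × (25.6 − 1.594) = 4436.3 kip·in.
φM_n = 0.90 × 4436.3 = 3992.7 kip·in.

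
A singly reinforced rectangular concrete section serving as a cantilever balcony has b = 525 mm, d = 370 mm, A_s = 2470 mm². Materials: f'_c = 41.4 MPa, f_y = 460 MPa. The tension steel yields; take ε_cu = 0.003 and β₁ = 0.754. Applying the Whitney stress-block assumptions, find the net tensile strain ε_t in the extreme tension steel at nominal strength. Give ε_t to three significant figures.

ε_t ≈ 0.0106

a = A_s f_y/(0.85 f'_c b) = 61.50 mm.
β₁ = 0.754, so c = a/β₁ = 61.50/0.754 = 81.56 mm.
From the linear strain diagram with ε_cu = 0.003: ε_t = 0.003 (d − c)/c = 0.003 × (370 − 81.56)/81.56 = 0.0106.
Since ε_t ≥ 0.005, the section is tension-controlled.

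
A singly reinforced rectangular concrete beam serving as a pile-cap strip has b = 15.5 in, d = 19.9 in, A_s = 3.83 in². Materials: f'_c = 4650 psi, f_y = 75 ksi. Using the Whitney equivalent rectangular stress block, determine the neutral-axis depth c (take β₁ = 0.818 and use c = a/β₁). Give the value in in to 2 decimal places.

c ≈ 5.73 in

T = A_s f_y = 3.83 × 75 = 287.25 kips.
a = T/(0.85 f'_c b) = 287.25/(0.85 × 4.65 × 15.5) = 4.6887 in.
With β₁ = 0.818, c = a/β₁ = 4.6887/0.818 = 5.73 in.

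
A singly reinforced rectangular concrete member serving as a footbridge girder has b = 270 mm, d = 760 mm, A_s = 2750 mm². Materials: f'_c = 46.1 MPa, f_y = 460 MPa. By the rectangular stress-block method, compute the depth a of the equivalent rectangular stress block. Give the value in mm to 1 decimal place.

a ≈ 119.6 mm

T = A_s f_y = 2750 × 460 = 1265000 N = 1265 kN.
Setting C = 0.85 f'_c a b equal to T: a = 1265000/(0.85 × 46.1 × 270) = 119.6 mm.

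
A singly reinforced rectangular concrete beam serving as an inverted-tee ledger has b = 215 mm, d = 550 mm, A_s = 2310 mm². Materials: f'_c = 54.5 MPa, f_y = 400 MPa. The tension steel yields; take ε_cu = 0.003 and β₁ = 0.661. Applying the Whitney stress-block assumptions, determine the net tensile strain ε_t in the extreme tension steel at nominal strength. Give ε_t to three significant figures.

a = A_s f_y/(0.85 f'_c b) = 92.77 mm.
β₁ = 0.661, so c = a/β₁ = 92.77/0.661 = 140.35 mm.
From the linear strain diagram with ε_cu = 0.003: ε_t = 0.003 (d − c)/c = 0.003 × (550 − 140.35)/140.35 = 0.00876.
Since ε_t ≥ 0.005, the section is tension-controlled.

ε_t ≈ 0.00876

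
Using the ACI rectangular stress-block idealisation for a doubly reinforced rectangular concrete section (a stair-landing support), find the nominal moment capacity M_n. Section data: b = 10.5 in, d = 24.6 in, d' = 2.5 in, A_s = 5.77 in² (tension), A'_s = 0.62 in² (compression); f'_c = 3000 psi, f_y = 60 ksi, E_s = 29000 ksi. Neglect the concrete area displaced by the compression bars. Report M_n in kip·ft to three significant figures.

M_n ≈ 553 kip·ft

Assume both steels yield.
a = (A_s − A'_s) f_y/(0.85 f'_c b) = (5.77 − 0.62) × 60/(0.85 × 3 × 10.5) = 11.541 in.
c = a/β₁ = 11.541/0.85 = 13.578 in; ε'_s = 0.003(c − d')/c = 0.0024 ≥ ε_y = 0.0021, so the compression steel yields.
M_n = (A_s − A'_s) f_y (d − a/2) + A'_s f_y (d − d') = 309 × (24.6 − 5.7705) + 37.2 × (24.6 − 2.5) = 5818.3 + 822.1 = 6640.4 kip·in = 6640.4/12 = 553.37 kip·ft.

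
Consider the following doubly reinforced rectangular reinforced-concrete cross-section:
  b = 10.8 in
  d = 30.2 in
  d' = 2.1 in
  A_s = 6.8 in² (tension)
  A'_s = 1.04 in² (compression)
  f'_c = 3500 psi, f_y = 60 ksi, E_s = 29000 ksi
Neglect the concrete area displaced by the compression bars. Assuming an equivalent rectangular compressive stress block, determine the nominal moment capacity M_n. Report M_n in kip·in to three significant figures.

Assume both steels yield.
a = (A_s − A'_s) f_y/(0.85 f'_c b) = (6.8 − 1.04) × 60/(0.85 × 3.5 × 10.8) = 10.756 in.
c = a/β₁ = 10.756/0.85 = 12.654 in; ε'_s = 0.003(c − d')/c = 0.0025 ≥ ε_y = 0.0021, so the compression steel yields.
M_n = (A_s − A'_s) f_y (d − a/2) + A'_s f_y (d − d') = 345.6 × (30.2 − 5.378) + 62.4 × (30.2 − 2.1) = 8578.5 + 1753.4 = 10331.9 kip·in.

M_n ≈ 10300 kip·in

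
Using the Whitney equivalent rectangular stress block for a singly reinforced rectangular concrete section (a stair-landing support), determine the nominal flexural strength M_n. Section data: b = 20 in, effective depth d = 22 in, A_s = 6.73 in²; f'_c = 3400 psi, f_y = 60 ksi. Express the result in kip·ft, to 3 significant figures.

T = A_s f_y = 6.73 × 60 = 403.8 kips.
a = T/(0.85 f'_c b) = 403.8/(0.85 × 3.4 × 20) = 6.986 in.
M_n = T(d − a/2) = 403.8 × (22 − 3.493) = 7473.1 kip·in = 7473.1/12 = 622.76 kip·ft.

M_n ≈ 623 kip·ft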